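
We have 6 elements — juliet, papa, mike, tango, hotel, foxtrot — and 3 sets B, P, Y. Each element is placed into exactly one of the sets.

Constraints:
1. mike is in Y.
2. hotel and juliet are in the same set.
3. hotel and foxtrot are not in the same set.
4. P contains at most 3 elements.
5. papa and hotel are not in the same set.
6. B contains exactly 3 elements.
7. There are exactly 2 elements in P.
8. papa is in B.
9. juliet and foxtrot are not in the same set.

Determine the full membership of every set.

From (1): mike ∈ Y.
From (8): papa ∈ B.
(5): hotel ∉ B.
(2): juliet matches hotel: juliet ∉ B.
(6): only 3 candidates remain for B, so all are in.
(7): only 2 candidates remain for P, so all are in.

B = {foxtrot, papa, tango}; P = {hotel, juliet}; Y = {mike}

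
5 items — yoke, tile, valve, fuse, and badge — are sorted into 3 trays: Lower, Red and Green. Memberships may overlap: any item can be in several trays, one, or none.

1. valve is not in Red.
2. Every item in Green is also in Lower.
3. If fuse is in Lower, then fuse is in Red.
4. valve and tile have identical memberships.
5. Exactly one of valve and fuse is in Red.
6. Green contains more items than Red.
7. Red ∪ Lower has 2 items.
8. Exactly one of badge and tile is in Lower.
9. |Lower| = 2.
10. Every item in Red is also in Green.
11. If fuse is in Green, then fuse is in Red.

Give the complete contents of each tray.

From (1): valve ∉ Red.
(4): tile matches valve: tile ∉ Red.
(5) (exactly one): fuse ∈ Red.
(10) with fuse ∈ Red: fuse ∈ Green.
(2) with fuse ∈ Green: fuse ∈ Lower.
Suppose yoke ∈ Lower: no assignment then satisfies all the clues, so yoke ∉ Lower.

Lower = {badge, fuse}; Red = {fuse}; Green = {badge, fuse}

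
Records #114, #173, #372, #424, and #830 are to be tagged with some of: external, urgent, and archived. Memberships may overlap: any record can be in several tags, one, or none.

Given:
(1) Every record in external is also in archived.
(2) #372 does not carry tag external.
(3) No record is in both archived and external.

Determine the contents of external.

external = {}

From (2): #372 ∉ external.
Suppose #114 ∈ external: no assignment then satisfies all the clues, so #114 ∉ external.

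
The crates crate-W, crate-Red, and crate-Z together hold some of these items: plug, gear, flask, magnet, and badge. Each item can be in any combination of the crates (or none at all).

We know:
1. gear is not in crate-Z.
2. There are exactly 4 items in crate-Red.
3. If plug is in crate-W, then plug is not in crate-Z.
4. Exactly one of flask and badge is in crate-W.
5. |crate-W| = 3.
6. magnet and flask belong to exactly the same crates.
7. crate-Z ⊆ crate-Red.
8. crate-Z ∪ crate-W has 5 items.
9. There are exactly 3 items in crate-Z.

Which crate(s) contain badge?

badge: crate-Red, crate-W, crate-Z

From (1): gear ∉ crate-Z.
Suppose badge ∉ crate-W: no assignment then satisfies all the clues, so badge ∈ crate-W.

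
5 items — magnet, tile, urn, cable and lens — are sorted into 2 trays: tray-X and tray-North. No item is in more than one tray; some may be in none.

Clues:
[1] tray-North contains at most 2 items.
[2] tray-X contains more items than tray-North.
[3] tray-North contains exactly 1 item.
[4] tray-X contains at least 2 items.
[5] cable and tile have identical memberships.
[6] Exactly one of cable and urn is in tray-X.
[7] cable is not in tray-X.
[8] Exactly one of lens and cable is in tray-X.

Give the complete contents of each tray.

tray-X = {lens, urn}; tray-North = {magnet}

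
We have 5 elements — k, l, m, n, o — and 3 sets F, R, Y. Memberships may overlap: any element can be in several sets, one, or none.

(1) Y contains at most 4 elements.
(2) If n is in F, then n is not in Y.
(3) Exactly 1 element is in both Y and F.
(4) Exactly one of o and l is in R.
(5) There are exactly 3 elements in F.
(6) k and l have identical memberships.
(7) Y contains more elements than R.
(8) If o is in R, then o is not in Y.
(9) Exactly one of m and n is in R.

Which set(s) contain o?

o: F, R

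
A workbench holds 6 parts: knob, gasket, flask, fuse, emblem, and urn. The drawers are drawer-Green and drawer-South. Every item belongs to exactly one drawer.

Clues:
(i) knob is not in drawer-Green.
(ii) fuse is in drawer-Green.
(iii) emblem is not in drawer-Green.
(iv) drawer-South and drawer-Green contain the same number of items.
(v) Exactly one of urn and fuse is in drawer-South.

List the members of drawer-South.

drawer-South = {emblem, knob, urn}

From (i): knob ∉ drawer-Green.
From (ii): fuse ∈ drawer-Green.
From (iii): emblem ∉ drawer-Green.
(v) (exactly one): urn ∈ drawer-South.
Only one drawer left: knob ∈ drawer-South.
Only one drawer left: emblem ∈ drawer-South.
Suppose gasket ∈ drawer-South: no assignment then satisfies all the clues, so gasket ∉ drawer-South.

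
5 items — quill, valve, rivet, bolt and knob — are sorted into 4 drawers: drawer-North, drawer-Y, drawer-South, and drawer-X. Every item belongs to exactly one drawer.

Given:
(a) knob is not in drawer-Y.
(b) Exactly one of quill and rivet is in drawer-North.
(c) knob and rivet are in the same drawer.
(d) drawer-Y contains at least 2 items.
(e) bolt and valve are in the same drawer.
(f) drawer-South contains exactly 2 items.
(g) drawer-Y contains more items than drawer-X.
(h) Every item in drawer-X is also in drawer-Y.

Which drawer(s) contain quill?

From (a): knob ∉ drawer-Y.
(c): rivet matches knob: rivet ∉ drawer-Y.
(h) contrapositive: rivet ∉ drawer-X.
(h) contrapositive: knob ∉ drawer-X.
Suppose quill ∉ drawer-North: no assignment then satisfies all the clues, so quill ∈ drawer-North.

quill: drawer-North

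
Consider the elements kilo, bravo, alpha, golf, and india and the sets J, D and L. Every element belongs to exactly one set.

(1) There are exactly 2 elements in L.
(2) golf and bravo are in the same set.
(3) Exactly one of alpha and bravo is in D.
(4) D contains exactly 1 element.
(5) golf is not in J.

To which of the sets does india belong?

From (5): golf ∉ J.
(2): bravo matches golf: bravo ∉ J.
Suppose india ∉ J: no assignment then satisfies all the clues, so india ∈ J.

india: J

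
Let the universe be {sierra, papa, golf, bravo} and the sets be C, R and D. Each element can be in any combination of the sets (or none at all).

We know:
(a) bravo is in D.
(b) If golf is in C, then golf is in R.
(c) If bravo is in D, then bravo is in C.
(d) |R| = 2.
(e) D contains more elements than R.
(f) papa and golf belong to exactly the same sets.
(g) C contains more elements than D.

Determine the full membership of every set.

C = {bravo, golf, papa, sierra}; R = {golf, papa}; D = {bravo, golf, papa}

From (a): bravo ∈ D.
(c): bravo ∈ C.
Suppose sierra ∉ C: no assignment then satisfies all the clues, so sierra ∈ C.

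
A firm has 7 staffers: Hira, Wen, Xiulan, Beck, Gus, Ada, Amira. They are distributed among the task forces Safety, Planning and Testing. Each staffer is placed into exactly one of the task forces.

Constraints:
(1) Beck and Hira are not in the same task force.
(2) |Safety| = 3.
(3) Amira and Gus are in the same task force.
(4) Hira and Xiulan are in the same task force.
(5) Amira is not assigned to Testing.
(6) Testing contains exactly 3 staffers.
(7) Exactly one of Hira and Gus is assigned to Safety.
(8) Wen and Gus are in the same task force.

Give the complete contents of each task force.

From (5): Amira ∉ Testing.
(3): Gus matches Amira: Gus ∉ Testing.
(8): Wen matches Gus: Wen ∉ Testing.
Suppose Hira ∈ Safety: no assignment then satisfies all the clues, so Hira ∉ Safety.

Safety = {Amira, Gus, Wen}; Planning = {Beck}; Testing = {Ada, Hira, Xiulan}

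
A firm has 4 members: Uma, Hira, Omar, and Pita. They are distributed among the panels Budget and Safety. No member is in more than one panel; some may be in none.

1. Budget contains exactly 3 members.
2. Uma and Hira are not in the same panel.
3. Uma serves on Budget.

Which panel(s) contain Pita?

Pita: Budget

From (3): Uma ∈ Budget.
(2): Hira ∉ Budget.
(1): only 3 candidates remain for Budget, so all are in.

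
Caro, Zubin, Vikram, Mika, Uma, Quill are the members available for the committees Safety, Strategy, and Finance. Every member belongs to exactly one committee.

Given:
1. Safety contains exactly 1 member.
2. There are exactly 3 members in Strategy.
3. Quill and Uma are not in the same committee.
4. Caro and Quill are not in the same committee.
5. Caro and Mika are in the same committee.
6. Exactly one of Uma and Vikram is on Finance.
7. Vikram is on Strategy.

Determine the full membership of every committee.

Safety = {Quill}; Strategy = {Caro, Mika, Vikram}; Finance = {Uma, Zubin}

From (7): Vikram ∈ Strategy.
(6) (exactly one): Uma ∈ Finance.
(3): Quill ∉ Finance.
Suppose Caro ∈ Safety: no assignment then satisfies all the clues, so Caro ∉ Safety.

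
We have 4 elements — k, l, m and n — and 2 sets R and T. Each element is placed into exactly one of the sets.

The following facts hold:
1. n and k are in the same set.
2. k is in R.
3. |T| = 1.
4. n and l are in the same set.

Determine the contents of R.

From (2): k ∈ R.
(1): n matches k: n ∈ R.
(4): l matches n: l ∈ R.
(3): only 1 candidates remain for T, so all are in.

R = {k, l, n}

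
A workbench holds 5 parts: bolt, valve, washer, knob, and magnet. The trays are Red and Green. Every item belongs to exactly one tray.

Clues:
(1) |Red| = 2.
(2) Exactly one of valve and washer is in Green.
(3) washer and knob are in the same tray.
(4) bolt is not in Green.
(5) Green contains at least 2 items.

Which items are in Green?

Green = {knob, magnet, washer}

From (4): bolt ∉ Green.
Only one tray left: bolt ∈ Red.
Suppose valve ∈ Green: no assignment then satisfies all the clues, so valve ∉ Green.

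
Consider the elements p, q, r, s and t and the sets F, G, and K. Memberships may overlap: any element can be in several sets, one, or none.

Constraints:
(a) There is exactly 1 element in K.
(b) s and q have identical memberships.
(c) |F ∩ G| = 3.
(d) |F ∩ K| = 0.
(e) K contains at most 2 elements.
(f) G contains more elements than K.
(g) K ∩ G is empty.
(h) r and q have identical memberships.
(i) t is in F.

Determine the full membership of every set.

F = {q, r, s, t}; G = {q, r, s}; K = {p}

From (i): t ∈ F.
Suppose p ∈ F: no assignment then satisfies all the clues, so p ∉ F.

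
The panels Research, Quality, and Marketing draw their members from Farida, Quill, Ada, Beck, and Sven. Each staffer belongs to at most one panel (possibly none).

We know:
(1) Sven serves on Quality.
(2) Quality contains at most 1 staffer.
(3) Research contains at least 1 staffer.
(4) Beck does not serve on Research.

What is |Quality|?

1

From (1): Sven ∈ Quality.
From (4): Beck ∉ Research.
(2): Quality already has 1, so the rest are out.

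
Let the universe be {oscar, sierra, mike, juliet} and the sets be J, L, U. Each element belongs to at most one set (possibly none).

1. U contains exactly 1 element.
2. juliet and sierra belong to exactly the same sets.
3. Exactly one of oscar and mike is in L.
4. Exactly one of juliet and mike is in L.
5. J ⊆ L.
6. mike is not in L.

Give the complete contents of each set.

From (6): mike ∉ L.
(3) (exactly one): oscar ∈ L.
(4) (exactly one): juliet ∈ L.
(5) contrapositive: mike ∉ J.
(2): sierra matches juliet: sierra ∉ J.
(2): sierra matches juliet: sierra ∈ L.
(1): only 1 candidates remain for U, so all are in.

J = {}; L = {juliet, oscar, sierra}; U = {mike}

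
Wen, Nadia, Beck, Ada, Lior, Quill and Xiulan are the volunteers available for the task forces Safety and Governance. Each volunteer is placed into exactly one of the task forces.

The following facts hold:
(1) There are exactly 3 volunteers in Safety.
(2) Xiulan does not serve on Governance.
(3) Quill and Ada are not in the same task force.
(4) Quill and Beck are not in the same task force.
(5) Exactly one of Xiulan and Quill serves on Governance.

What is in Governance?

Governance = {Lior, Nadia, Quill, Wen}

From (2): Xiulan ∉ Governance.
(5) (exactly one): Quill ∈ Governance.
Only one task force left: Xiulan ∈ Safety.
(3): Ada ∉ Governance.
(4): Beck ∉ Governance.
Only one task force left: Beck ∈ Safety.
Only one task force left: Ada ∈ Safety.
(1): Safety already has 3, so the rest are out.
Only one task force left: Wen ∈ Governance.
Only one task force left: Nadia ∈ Governance.
Only one task force left: Lior ∈ Governance.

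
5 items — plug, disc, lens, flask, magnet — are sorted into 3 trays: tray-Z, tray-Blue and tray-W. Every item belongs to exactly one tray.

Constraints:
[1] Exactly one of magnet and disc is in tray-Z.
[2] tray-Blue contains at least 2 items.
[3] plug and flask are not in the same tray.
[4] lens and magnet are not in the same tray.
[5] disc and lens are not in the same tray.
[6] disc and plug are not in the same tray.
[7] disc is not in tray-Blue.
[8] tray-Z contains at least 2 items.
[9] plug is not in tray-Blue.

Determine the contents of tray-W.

From (7): disc ∉ tray-Blue.
From (9): plug ∉ tray-Blue.
Suppose plug ∈ tray-W: no assignment then satisfies all the clues, so plug ∉ tray-W.

tray-W = {disc}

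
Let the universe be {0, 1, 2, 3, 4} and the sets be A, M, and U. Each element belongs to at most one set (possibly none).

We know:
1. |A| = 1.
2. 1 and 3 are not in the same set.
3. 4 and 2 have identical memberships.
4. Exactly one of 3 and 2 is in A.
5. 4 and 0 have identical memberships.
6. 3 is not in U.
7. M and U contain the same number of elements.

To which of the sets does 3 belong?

From (6): 3 ∉ U.
Suppose 3 ∉ A: no assignment then satisfies all the clues, so 3 ∈ A.

3: A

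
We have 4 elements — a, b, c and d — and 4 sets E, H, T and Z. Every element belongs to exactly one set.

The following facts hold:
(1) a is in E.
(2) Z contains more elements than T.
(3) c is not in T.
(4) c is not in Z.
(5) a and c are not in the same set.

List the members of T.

T = {}

From (1): a ∈ E.
From (3): c ∉ T.
From (4): c ∉ Z.
(5): c ∉ E.
Only one set left: c ∈ H.
Suppose b ∈ T: no assignment then satisfies all the clues, so b ∉ T.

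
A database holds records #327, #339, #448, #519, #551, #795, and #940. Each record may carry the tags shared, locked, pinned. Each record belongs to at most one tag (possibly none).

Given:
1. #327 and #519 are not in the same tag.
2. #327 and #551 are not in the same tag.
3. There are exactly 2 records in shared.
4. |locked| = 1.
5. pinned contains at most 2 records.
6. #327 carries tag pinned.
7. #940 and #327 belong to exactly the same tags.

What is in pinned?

From (6): #327 ∈ pinned.
(1): #519 ∉ pinned.
(2): #551 ∉ pinned.
(7): #940 matches #327: #940 ∉ shared.
(7): #940 matches #327: #940 ∉ locked.
(7): #940 matches #327: #940 ∈ pinned.
(5): pinned already has 2, so the rest are out.

pinned = {#327, #940}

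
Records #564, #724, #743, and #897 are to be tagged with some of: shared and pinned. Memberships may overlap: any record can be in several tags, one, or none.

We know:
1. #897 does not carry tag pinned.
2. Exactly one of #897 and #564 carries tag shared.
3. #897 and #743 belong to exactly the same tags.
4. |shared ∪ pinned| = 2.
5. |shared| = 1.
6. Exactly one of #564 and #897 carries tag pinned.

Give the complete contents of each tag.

shared = {#564}; pinned = {#564, #724}

From (1): #897 ∉ pinned.
(3): #743 matches #897: #743 ∉ pinned.
(6) (exactly one): #564 ∈ pinned.
Suppose #564 ∉ shared: no assignment then satisfies all the clues, so #564 ∈ shared.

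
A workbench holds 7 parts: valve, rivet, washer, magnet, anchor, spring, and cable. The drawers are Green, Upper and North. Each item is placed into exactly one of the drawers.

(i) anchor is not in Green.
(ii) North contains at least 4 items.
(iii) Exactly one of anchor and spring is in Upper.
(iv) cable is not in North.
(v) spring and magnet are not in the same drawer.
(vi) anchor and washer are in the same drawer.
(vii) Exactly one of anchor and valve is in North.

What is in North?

North = {anchor, magnet, rivet, washer}

From (i): anchor ∉ Green.
From (iv): cable ∉ North.
(vi): washer matches anchor: washer ∉ Green.
Suppose valve ∈ North: no assignment then satisfies all the clues, so valve ∉ North.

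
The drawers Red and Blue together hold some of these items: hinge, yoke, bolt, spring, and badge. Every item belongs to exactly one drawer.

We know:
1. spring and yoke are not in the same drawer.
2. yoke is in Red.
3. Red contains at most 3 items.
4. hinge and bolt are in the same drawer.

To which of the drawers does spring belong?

spring: Blue

From (2): yoke ∈ Red.
(1): spring ∉ Red.
Only one drawer left: spring ∈ Blue.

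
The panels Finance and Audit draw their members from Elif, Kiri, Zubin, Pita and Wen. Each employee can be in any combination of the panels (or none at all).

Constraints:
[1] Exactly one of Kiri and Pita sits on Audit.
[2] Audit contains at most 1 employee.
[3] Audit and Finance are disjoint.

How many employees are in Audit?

1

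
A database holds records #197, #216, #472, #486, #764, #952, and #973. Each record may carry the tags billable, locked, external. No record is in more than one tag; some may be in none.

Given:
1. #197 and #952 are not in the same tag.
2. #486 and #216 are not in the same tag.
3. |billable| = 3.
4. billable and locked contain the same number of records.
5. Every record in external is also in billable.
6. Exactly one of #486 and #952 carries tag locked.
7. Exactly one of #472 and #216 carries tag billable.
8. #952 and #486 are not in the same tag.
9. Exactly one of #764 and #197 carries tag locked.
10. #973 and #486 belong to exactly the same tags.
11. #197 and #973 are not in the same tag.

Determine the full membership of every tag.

billable = {#472, #486, #973}; locked = {#216, #764, #952}; external = {}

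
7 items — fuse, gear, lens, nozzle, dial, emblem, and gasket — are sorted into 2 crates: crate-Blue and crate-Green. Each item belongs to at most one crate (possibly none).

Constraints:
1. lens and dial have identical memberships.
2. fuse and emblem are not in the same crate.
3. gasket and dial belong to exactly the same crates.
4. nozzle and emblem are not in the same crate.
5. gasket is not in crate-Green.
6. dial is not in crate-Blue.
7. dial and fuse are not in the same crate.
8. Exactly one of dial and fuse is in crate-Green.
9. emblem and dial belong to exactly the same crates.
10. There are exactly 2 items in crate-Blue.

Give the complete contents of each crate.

crate-Blue = {gear, nozzle}; crate-Green = {fuse}

From (5): gasket ∉ crate-Green.
From (6): dial ∉ crate-Blue.
(1): lens matches dial: lens ∉ crate-Blue.
(3): gasket matches dial: gasket ∉ crate-Blue.
(3): dial matches gasket: dial ∉ crate-Green.
(8) (exactly one): fuse ∈ crate-Green.
(9): emblem matches dial: emblem ∉ crate-Blue.
(9): emblem matches dial: emblem ∉ crate-Green.
(10): only 2 candidates remain for crate-Blue, so all are in.
(1): lens matches dial: lens ∉ crate-Green.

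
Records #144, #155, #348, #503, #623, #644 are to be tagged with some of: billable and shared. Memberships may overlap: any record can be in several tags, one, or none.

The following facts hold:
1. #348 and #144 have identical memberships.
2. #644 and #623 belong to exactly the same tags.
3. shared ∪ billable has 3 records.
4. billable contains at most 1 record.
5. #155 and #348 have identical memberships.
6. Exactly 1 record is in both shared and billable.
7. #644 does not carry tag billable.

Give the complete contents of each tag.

billable = {#503}; shared = {#503, #623, #644}

From (7): #644 ∉ billable.
(2): #623 matches #644: #623 ∉ billable.
Suppose #144 ∈ billable: no assignment then satisfies all the clues, so #144 ∉ billable.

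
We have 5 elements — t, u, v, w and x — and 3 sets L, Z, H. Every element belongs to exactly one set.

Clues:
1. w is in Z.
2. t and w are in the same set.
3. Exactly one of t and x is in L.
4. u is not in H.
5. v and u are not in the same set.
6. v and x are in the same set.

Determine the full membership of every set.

L = {v, x}; Z = {t, u, w}; H = {}

From (1): w ∈ Z.
From (4): u ∉ H.
(2): t matches w: t ∉ L.
(2): t matches w: t ∈ Z.
(3) (exactly one): x ∈ L.
(6): v matches x: v ∈ L.
(5): u ∉ L.
Only one set left: u ∈ Z.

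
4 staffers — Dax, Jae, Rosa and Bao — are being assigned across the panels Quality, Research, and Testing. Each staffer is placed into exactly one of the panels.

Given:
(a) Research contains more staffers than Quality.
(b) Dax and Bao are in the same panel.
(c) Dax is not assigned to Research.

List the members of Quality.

From (c): Dax ∉ Research.
(b): Bao matches Dax: Bao ∉ Research.
Suppose Dax ∈ Quality: no assignment then satisfies all the clues, so Dax ∉ Quality.

Quality = {}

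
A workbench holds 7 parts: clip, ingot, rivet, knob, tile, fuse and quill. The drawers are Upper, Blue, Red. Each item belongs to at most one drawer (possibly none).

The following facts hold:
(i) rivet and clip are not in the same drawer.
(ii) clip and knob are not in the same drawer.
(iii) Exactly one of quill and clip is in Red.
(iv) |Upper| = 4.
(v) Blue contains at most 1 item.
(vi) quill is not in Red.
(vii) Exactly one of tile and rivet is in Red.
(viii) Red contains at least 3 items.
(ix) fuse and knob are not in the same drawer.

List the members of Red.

Red = {clip, fuse, tile}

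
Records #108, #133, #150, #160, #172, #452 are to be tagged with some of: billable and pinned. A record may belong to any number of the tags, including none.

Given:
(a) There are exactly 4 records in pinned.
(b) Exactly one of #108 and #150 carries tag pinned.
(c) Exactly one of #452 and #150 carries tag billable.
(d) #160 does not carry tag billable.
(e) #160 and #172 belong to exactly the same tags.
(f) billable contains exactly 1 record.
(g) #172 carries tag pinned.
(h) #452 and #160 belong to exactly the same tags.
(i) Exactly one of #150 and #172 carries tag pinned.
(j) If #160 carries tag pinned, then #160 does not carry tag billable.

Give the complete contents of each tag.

From (d): #160 ∉ billable.
From (g): #172 ∈ pinned.
(e): #172 matches #160: #172 ∉ billable.
(e): #160 matches #172: #160 ∈ pinned.
(h): #452 matches #160: #452 ∉ billable.
(h): #452 matches #160: #452 ∈ pinned.
(i) (exactly one): #150 ∉ pinned.
(b) (exactly one): #108 ∈ pinned.
(c) (exactly one): #150 ∈ billable.
(f): billable already has 1, so the rest are out.
(a): pinned already has 4, so the rest are out.

billable = {#150}; pinned = {#108, #160, #172, #452}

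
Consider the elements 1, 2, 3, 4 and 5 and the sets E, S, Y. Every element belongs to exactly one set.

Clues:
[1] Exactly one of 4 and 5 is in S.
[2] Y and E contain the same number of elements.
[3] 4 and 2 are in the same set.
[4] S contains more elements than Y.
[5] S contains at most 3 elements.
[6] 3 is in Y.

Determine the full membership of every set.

E = {5}; S = {1, 2, 4}; Y = {3}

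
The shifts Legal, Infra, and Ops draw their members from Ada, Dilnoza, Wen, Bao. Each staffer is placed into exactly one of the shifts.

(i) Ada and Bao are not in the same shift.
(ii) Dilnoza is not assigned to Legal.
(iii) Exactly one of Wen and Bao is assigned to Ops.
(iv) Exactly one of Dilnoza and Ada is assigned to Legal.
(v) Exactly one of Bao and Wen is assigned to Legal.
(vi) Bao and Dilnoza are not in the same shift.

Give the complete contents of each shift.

From (ii): Dilnoza ∉ Legal.
(iv) (exactly one): Ada ∈ Legal.
(i): Bao ∉ Legal.
(v) (exactly one): Wen ∈ Legal.
(iii) (exactly one): Bao ∈ Ops.
(vi): Dilnoza ∉ Ops.
Only one shift left: Dilnoza ∈ Infra.

Legal = {Ada, Wen}; Infra = {Dilnoza}; Ops = {Bao}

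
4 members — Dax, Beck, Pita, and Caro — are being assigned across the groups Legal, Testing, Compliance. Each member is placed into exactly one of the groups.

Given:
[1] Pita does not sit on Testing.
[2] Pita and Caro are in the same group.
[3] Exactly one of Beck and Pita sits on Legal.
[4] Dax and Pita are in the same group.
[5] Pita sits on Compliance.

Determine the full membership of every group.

Legal = {Beck}; Testing = {}; Compliance = {Caro, Dax, Pita}

From (1): Pita ∉ Testing.
From (5): Pita ∈ Compliance.
(2): Caro matches Pita: Caro ∉ Legal.
(2): Caro matches Pita: Caro ∉ Testing.
(2): Caro matches Pita: Caro ∈ Compliance.
(3) (exactly one): Beck ∈ Legal.
(4): Dax matches Pita: Dax ∉ Legal.
(4): Dax matches Pita: Dax ∉ Testing.
(4): Dax matches Pita: Dax ∈ Compliance.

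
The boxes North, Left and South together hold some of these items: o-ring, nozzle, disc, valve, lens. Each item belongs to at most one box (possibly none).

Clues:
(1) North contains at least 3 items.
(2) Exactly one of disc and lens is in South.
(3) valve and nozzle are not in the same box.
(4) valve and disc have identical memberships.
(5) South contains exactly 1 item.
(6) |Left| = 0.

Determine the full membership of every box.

North = {disc, o-ring, valve}; Left = {}; South = {lens}

(6): Left already has 0, so the rest are out.
Suppose o-ring ∉ North: no assignment then satisfies all the clues, so o-ring ∈ North.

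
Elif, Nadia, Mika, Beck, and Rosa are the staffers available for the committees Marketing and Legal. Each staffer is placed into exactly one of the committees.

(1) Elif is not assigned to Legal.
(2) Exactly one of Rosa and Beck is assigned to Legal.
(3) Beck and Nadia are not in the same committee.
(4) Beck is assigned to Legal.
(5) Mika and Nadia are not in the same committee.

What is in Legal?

From (1): Elif ∉ Legal.
From (4): Beck ∈ Legal.
(2) (exactly one): Rosa ∉ Legal.
(3): Nadia ∉ Legal.
Only one committee left: Elif ∈ Marketing.
Only one committee left: Nadia ∈ Marketing.
Only one committee left: Rosa ∈ Marketing.
(5): Mika ∉ Marketing.
Only one committee left: Mika ∈ Legal.

Legal = {Beck, Mika}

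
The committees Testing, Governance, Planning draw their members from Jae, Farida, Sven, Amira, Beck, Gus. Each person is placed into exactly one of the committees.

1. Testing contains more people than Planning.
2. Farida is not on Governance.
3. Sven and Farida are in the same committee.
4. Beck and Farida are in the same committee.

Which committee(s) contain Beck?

Beck: Testing

From (2): Farida ∉ Governance.
(3): Sven matches Farida: Sven ∉ Governance.
(4): Beck matches Farida: Beck ∉ Governance.
Suppose Beck ∉ Testing: no assignment then satisfies all the clues, so Beck ∈ Testing.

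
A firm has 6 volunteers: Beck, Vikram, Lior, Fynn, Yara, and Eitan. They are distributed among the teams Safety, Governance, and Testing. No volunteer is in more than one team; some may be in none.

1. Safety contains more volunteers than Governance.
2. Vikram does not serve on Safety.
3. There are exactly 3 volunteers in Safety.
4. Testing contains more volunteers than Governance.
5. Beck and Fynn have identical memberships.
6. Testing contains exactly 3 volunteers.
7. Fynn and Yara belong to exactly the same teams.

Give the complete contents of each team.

Safety = {Beck, Fynn, Yara}; Governance = {}; Testing = {Eitan, Lior, Vikram}

From (2): Vikram ∉ Safety.
Suppose Beck ∉ Safety: no assignment then satisfies all the clues, so Beck ∈ Safety.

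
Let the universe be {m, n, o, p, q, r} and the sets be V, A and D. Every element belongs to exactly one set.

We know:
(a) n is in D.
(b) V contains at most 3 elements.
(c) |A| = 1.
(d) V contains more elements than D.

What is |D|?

2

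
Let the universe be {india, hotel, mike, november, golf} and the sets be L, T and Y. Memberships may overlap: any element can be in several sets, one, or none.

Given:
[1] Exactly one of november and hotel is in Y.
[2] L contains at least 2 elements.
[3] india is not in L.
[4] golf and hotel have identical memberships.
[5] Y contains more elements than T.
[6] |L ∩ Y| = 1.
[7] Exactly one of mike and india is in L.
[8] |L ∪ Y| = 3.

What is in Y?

From (3): india ∉ L.
(7) (exactly one): mike ∈ L.
Suppose india ∉ Y: no assignment then satisfies all the clues, so india ∈ Y.

Y = {india, november}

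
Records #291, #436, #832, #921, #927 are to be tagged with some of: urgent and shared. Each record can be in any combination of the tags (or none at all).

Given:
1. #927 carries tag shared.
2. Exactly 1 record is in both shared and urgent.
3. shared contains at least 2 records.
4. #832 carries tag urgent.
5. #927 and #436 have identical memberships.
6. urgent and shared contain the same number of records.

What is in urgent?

urgent = {#291, #832, #921}

From (1): #927 ∈ shared.
From (4): #832 ∈ urgent.
(5): #436 matches #927: #436 ∈ shared.
Suppose #291 ∉ urgent: no assignment then satisfies all the clues, so #291 ∈ urgent.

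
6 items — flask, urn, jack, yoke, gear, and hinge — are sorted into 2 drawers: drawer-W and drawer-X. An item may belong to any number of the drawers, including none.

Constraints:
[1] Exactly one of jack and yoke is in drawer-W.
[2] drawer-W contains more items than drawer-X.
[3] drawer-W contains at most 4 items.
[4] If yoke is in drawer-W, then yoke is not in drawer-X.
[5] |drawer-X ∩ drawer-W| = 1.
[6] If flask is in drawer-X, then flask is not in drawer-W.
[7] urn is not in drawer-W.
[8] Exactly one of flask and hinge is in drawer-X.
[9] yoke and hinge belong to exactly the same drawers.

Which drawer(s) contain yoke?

yoke: drawer-W

From (7): urn ∉ drawer-W.
Suppose yoke ∉ drawer-W: no assignment then satisfies all the clues, so yoke ∈ drawer-W.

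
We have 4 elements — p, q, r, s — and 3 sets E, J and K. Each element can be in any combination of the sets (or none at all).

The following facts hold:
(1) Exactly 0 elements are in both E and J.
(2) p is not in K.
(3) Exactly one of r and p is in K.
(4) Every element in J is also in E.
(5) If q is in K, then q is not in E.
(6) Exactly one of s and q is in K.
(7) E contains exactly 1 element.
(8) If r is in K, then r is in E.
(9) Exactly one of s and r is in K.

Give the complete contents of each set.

From (2): p ∉ K.
(3) (exactly one): r ∈ K.
(8): r ∈ E.
(9) (exactly one): s ∉ K.
(6) (exactly one): q ∈ K.
(7): E already has 1, so the rest are out.
(4) contrapositive: p ∉ J.
(4) contrapositive: q ∉ J.
(4) contrapositive: s ∉ J.
Suppose r ∈ J: no assignment then satisfies all the clues, so r ∉ J.

E = {r}; J = {}; K = {q, r}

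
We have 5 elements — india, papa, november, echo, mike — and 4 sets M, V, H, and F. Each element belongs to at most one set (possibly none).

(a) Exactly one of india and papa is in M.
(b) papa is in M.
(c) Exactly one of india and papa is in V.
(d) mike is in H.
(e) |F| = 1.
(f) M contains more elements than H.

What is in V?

V = {india}

From (b): papa ∈ M.
From (d): mike ∈ H.
(a) (exactly one): india ∉ M.
(c) (exactly one): india ∈ V.
Suppose november ∈ V: no assignment then satisfies all the clues, so november ∉ V.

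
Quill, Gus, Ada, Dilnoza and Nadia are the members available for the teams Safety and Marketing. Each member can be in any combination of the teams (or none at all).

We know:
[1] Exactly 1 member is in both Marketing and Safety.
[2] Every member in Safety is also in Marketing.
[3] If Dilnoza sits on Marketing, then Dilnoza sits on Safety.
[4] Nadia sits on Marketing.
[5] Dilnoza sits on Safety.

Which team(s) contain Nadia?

Nadia: Marketing

From (4): Nadia ∈ Marketing.
From (5): Dilnoza ∈ Safety.
(2) with Dilnoza ∈ Safety: Dilnoza ∈ Marketing.
Suppose Nadia ∈ Safety: no assignment then satisfies all the clues, so Nadia ∉ Safety.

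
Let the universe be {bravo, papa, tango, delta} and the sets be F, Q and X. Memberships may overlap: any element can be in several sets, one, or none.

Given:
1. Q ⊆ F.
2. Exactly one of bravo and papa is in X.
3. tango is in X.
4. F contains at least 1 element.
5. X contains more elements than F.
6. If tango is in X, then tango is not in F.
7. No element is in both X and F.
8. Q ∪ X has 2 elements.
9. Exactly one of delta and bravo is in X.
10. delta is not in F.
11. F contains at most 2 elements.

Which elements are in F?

F = {papa}

From (3): tango ∈ X.
From (10): delta ∉ F.
(1) contrapositive: delta ∉ Q.
(6): tango ∉ F.
(1) contrapositive: tango ∉ Q.
Suppose bravo ∈ F: no assignment then satisfies all the clues, so bravo ∉ F.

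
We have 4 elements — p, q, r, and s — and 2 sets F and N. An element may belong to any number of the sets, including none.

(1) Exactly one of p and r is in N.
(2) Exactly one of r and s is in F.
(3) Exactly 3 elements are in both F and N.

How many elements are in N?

3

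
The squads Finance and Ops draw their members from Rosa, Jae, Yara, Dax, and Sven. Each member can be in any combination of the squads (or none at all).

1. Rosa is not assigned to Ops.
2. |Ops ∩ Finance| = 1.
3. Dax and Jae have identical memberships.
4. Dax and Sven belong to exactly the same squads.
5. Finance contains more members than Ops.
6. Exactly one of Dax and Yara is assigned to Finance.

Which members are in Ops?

Ops = {Yara}

From (1): Rosa ∉ Ops.
Suppose Jae ∈ Ops: no assignment then satisfies all the clues, so Jae ∉ Ops.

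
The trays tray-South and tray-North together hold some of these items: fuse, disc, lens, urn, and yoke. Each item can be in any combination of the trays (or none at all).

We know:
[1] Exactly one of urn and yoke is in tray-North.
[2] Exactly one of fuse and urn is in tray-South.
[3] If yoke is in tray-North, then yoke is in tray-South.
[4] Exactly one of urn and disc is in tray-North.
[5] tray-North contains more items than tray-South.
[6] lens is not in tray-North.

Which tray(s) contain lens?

lens: none

From (6): lens ∉ tray-North.
Suppose lens ∈ tray-South: no assignment then satisfies all the clues, so lens ∉ tray-South.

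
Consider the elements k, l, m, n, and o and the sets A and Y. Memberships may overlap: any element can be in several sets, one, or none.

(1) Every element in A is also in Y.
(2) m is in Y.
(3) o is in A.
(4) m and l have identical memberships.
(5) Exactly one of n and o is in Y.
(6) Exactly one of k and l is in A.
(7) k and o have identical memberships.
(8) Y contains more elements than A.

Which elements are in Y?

Y = {k, l, m, o}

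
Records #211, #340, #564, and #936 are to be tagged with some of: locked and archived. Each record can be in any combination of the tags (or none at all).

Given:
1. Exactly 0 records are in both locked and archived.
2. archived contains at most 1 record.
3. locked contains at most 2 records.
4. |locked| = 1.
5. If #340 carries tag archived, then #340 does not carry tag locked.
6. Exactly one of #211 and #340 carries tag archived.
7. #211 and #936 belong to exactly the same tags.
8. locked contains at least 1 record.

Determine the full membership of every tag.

locked = {#564}; archived = {#340}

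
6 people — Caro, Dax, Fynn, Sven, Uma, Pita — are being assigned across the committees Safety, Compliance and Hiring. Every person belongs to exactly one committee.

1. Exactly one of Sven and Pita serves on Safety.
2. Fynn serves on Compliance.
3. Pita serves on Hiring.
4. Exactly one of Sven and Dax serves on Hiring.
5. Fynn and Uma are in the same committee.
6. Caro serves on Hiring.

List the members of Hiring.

Hiring = {Caro, Dax, Pita}

From (2): Fynn ∈ Compliance.
From (3): Pita ∈ Hiring.
From (6): Caro ∈ Hiring.
(1) (exactly one): Sven ∈ Safety.
(4) (exactly one): Dax ∈ Hiring.
(5): Uma matches Fynn: Uma ∉ Safety.
(5): Uma matches Fynn: Uma ∈ Compliance.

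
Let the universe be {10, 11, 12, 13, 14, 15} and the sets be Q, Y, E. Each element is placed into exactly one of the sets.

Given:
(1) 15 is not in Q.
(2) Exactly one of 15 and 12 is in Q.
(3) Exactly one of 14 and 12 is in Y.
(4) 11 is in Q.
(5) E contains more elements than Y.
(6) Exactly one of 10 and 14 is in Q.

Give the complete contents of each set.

Q = {10, 11, 12}; Y = {14}; E = {13, 15}

From (1): 15 ∉ Q.
From (4): 11 ∈ Q.
(2) (exactly one): 12 ∈ Q.
(3) (exactly one): 14 ∈ Y.
(6) (exactly one): 10 ∈ Q.
Suppose 13 ∈ Q: no assignment then satisfies all the clues, so 13 ∉ Q.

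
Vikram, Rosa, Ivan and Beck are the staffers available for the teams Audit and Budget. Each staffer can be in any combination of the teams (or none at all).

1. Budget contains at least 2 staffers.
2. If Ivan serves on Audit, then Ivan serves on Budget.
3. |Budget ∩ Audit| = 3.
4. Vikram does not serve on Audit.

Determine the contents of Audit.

Audit = {Beck, Ivan, Rosa}

From (4): Vikram ∉ Audit.
Suppose Rosa ∉ Audit: no assignment then satisfies all the clues, so Rosa ∈ Audit.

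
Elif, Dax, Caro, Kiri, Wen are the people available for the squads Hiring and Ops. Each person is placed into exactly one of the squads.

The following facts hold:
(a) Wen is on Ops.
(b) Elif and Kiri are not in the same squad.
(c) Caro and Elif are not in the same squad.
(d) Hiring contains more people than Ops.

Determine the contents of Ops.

From (a): Wen ∈ Ops.
Suppose Elif ∉ Ops: no assignment then satisfies all the clues, so Elif ∈ Ops.

Ops = {Elif, Wen}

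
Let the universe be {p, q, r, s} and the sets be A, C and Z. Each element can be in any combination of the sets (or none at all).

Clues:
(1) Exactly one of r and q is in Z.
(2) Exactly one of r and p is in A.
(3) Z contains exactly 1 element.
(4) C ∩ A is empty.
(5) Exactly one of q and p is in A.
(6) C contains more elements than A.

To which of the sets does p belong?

p: A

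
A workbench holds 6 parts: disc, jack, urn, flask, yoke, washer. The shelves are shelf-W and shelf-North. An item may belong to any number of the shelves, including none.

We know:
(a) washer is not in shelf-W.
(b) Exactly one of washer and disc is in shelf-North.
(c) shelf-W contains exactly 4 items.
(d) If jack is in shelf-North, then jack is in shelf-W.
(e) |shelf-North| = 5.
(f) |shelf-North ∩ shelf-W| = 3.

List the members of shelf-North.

shelf-North = {flask, jack, urn, washer, yoke}

From (a): washer ∉ shelf-W.
Suppose disc ∈ shelf-North: no assignment then satisfies all the clues, so disc ∉ shelf-North.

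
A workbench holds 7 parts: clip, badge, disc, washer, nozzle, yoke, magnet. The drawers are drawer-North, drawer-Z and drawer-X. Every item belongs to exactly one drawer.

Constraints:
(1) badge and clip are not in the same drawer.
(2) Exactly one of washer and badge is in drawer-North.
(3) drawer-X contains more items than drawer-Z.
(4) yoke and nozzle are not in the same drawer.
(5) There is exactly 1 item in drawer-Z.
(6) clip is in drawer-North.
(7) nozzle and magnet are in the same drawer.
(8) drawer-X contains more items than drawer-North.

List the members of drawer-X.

drawer-X = {badge, disc, magnet, nozzle}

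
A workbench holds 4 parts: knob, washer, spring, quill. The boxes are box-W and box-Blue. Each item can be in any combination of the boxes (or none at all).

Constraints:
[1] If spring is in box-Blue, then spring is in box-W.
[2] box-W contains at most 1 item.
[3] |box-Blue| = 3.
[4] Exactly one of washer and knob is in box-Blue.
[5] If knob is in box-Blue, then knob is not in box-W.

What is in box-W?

box-W = {spring}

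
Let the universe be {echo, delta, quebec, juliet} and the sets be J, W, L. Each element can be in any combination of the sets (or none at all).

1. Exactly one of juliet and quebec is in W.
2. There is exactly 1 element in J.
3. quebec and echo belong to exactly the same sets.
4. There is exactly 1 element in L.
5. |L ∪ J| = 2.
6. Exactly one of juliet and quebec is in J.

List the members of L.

L = {delta}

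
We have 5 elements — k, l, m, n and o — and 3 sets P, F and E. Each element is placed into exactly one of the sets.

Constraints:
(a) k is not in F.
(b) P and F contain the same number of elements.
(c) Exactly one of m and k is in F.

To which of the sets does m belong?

From (a): k ∉ F.
(c) (exactly one): m ∈ F.

m: F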